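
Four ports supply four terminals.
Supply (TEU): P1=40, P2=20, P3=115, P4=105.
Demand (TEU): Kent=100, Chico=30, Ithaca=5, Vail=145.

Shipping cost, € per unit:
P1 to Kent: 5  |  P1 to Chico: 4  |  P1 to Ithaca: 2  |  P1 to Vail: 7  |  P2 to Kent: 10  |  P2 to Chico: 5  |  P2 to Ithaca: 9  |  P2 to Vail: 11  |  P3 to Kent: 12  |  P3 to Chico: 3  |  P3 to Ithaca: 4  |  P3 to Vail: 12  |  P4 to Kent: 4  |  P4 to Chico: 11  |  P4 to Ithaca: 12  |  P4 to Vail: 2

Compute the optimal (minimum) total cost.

1680

An optimal shipping plan:
  P1 to Kent: 40 × €5 = €200
  P2 to Kent: 20 × €10 = €200
  P3 to Kent: 40 × €12 = €480
  P3 to Chico: 30 × €3 = €90
  P3 to Ithaca: 5 × €4 = €20
  P3 to Vail: 40 × €12 = €480
  P4 to Vail: 105 × €2 = €210
Total = 200 + 200 + 480 + 90 + 20 + 480 + 210 = €1680.
(Supply check: P1 ships 40; P2 ships 20; P3 ships 115; P4 ships 105.)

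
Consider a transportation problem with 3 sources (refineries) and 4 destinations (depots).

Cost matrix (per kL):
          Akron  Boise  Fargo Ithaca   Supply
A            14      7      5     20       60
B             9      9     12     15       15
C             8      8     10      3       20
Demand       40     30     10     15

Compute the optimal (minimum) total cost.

760

An optimal shipping plan:
  A–Akron: 20 × 14 = 280
  A–Boise: 30 × 7 = 210
  A–Fargo: 10 × 5 = 50
  B–Akron: 15 × 9 = 135
  C–Akron: 5 × 8 = 40
  C–Ithaca: 15 × 3 = 45
Total = 280 + 210 + 50 + 135 + 40 + 45 = 760.
(Supply check: A ships 60; B ships 15; C ships 20.)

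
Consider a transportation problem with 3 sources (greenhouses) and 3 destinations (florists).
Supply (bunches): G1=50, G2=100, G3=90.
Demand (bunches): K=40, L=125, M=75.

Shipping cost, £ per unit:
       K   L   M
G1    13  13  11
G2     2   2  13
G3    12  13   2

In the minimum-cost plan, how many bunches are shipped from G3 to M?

75

Solving gives:
  G1–L: 50 bunches
  G2–K: 25 bunches
  G2–L: 75 bunches
  G3–K: 15 bunches
  G3–M: 75 bunches
Total cost = £1180.
So G3→M carries 75 bunches.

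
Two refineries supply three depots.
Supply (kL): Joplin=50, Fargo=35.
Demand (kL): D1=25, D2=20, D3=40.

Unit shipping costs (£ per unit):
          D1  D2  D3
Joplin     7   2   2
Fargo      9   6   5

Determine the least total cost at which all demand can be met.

375

Optimal allocation:
  Joplin->D2: 20 × £2 = £40
  Joplin->D3: 30 × £2 = £60
  Fargo->D1: 25 × £9 = £225
  Fargo->D3: 10 × £5 = £50
Total = 40 + 60 + 225 + 50 = £375.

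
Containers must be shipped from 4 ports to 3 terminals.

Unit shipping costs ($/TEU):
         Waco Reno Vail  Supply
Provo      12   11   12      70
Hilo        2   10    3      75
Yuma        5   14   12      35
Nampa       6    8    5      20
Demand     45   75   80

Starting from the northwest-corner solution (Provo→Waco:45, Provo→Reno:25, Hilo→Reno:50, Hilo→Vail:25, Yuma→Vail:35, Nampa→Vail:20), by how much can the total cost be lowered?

Current plan cost = 45·12 + 25·11 + 50·10 + 25·3 + 35·12 + 20·5 = $1910.
Optimal plan:
  Provo–Reno: 70 × $11 = $770
  Hilo–Waco: 10 × $2 = $20
  Hilo–Vail: 65 × $3 = $195
  Yuma–Waco: 35 × $5 = $175
  Nampa–Reno: 5 × $8 = $40
  Nampa–Vail: 15 × $5 = $75
Optimal cost = $1275.
Saving = 1910 − 1275 = $635.

635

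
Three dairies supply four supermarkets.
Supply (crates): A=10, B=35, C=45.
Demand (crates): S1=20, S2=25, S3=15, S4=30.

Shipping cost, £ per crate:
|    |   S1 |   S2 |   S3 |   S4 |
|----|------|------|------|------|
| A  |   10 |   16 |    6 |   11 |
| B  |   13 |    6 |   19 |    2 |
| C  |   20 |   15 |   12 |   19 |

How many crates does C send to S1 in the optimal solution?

Optimal shipments:
  A to S1: 10 crates
  B to S2: 5 crates
  B to S4: 30 crates
  C to S1: 10 crates
  C to S2: 20 crates
  C to S3: 15 crates
Total cost = £870.
So C→S1 carries 10 crates.

10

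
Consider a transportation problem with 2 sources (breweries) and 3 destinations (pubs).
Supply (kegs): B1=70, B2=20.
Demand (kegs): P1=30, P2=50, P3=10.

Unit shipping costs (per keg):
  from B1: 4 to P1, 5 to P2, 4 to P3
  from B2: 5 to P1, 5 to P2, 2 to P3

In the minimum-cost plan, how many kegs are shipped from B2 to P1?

0

The minimum-cost plan:
  B1 to P1: 30 × 4 = 120
  B1 to P2: 40 × 5 = 200
  B2 to P2: 10 × 5 = 50
  B2 to P3: 10 × 2 = 20
Total cost = 390.
The route B2→P1 is not used.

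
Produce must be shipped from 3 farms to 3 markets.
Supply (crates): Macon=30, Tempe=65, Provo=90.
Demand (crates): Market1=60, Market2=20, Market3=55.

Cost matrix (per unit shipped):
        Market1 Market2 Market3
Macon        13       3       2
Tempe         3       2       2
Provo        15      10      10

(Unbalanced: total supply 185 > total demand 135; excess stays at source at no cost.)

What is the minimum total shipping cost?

A cheapest plan:
  Macon->Market3: 30 × 2 = 60
  Tempe->Market1: 60 × 3 = 180
  Tempe->Market2: 5 × 2 = 10
  Provo->Market2: 15 × 10 = 150
  Provo->Market3: 25 × 10 = 250
Total = 60 + 180 + 10 + 150 + 250 = 650.

650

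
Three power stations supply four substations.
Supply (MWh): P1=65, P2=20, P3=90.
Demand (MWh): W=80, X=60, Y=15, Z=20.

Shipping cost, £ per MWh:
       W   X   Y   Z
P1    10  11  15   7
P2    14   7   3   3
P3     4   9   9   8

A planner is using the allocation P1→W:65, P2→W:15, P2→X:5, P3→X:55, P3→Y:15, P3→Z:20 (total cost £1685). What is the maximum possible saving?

Current plan cost = 65·10 + 15·14 + 5·7 + 55·9 + 15·9 + 20·8 = £1685.
Optimal plan:
  P1–X: 50 MWh
  P1–Z: 15 MWh
  P2–Y: 15 MWh
  P2–Z: 5 MWh
  P3–W: 80 MWh
  P3–X: 10 MWh
Optimal cost = £1125.
Saving = 1685 − 1125 = £560.

560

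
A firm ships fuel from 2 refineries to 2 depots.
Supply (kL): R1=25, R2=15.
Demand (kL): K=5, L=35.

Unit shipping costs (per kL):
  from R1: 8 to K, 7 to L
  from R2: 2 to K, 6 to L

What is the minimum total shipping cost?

245

A cheapest plan:
  R1 to L: 25 × 7 = 175
  R2 to K: 5 × 2 = 10
  R2 to L: 10 × 6 = 60
Total = 175 + 10 + 60 = 245.
(Supply check: R1 ships 25; R2 ships 15.)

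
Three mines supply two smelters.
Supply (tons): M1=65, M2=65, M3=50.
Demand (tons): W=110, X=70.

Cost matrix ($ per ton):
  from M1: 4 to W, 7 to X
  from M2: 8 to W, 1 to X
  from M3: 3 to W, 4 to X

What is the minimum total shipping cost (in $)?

480

A cheapest plan:
  M1→W: 65 × $4 = $260
  M2→X: 65 × $1 = $65
  M3→W: 45 × $3 = $135
  M3→X: 5 × $4 = $20
Total = 260 + 65 + 135 + 20 = $480.
(Supply check: M1 ships 65; M2 ships 65; M3 ships 50.)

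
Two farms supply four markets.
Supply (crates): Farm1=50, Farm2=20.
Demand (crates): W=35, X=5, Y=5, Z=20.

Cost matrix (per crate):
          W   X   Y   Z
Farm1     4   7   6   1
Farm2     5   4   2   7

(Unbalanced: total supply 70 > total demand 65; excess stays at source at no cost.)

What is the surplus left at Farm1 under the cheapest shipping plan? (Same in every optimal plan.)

0

An optimal plan:
  Farm1 to W: 30 × 4 = 120
  Farm1 to Z: 20 × 1 = 20
  Farm2 to W: 5 × 5 = 25
  Farm2 to X: 5 × 4 = 20
  Farm2 to Y: 5 × 2 = 10
Total cost = 195.
Farm1 ships 50 of its 50, leaving 0.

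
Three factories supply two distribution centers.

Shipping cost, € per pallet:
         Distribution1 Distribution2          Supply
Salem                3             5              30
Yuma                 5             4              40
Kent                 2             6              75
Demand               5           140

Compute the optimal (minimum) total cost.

An optimal shipping plan:
  Salem->Distribution2: 30 × €5 = €150
  Yuma->Distribution2: 40 × €4 = €160
  Kent->Distribution1: 5 × €2 = €10
  Kent->Distribution2: 70 × €6 = €420
Total = 150 + 160 + 10 + 420 = €740.

740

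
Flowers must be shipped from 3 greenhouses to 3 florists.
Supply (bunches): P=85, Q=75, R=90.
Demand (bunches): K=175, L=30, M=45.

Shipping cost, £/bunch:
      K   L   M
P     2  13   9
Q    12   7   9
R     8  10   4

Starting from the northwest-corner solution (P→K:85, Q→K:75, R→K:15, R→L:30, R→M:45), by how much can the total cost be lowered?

210

Current plan cost = 85·2 + 75·12 + 15·8 + 30·10 + 45·4 = £1670.
Optimal plan:
  P→K: 85 × £2 = £170
  Q→K: 45 × £12 = £540
  Q→L: 30 × £7 = £210
  R→K: 45 × £8 = £360
  R→M: 45 × £4 = £180
Optimal cost = £1460.
Saving = 1670 − 1460 = £210.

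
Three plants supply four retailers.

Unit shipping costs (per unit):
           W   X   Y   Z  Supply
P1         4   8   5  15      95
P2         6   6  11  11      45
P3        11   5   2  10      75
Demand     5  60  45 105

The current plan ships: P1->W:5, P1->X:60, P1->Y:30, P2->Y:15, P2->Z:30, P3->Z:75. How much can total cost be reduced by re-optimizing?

120

Current plan cost = 5·4 + 60·8 + 30·5 + 15·11 + 30·11 + 75·10 = 1895.
Optimal plan:
  P1–W: 5 × 4 = 20
  P1–X: 60 × 8 = 480
  P1–Y: 30 × 5 = 150
  P2–Z: 45 × 11 = 495
  P3–Y: 15 × 2 = 30
  P3–Z: 60 × 10 = 600
Optimal cost = 1775.
Saving = 1895 − 1775 = 120.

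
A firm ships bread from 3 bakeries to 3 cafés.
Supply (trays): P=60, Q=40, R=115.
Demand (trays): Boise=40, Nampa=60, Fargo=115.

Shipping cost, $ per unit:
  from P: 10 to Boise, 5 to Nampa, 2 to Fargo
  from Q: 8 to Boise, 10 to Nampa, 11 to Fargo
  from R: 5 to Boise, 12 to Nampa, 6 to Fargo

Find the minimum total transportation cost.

1230

One minimum-cost allocation:
  P–Nampa: 20 trays
  P–Fargo: 40 trays
  Q–Nampa: 40 trays
  R–Boise: 40 trays
  R–Fargo: 75 trays
Total cost = $1230.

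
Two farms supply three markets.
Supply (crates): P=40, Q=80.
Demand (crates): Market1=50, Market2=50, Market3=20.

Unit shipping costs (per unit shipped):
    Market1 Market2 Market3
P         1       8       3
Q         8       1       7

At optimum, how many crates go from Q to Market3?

20

Solving gives:
  P→Market1: 40 × 1 = 40
  Q→Market1: 10 × 8 = 80
  Q→Market2: 50 × 1 = 50
  Q→Market3: 20 × 7 = 140
Total cost = 310.
So Q→Market3 carries 20 crates.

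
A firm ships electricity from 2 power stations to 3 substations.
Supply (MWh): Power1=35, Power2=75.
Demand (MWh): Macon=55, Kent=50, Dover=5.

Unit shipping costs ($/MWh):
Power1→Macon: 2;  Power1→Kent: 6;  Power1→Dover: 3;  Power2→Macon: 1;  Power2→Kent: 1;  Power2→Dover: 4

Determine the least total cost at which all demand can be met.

One minimum-cost allocation:
  Power1→Macon: 30 × $2 = $60
  Power1→Dover: 5 × $3 = $15
  Power2→Macon: 25 × $1 = $25
  Power2→Kent: 50 × $1 = $50
Total = 60 + 15 + 25 + 50 = $150.

150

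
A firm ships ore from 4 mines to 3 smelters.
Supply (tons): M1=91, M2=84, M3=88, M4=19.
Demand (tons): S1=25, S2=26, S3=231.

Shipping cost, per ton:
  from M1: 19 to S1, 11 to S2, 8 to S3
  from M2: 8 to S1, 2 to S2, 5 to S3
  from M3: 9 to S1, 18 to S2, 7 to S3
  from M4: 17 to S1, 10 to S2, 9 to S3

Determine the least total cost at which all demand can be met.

1907

Optimal allocation:
  M1->S3: 91 tons
  M2->S2: 26 tons
  M2->S3: 58 tons
  M3->S1: 25 tons
  M3->S3: 63 tons
  M4->S3: 19 tons
Total cost = 1907.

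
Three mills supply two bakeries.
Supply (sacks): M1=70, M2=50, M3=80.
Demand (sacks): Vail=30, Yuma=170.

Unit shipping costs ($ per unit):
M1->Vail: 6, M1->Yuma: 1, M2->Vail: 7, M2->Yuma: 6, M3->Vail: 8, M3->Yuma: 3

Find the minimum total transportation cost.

Optimal allocation:
  M1→Yuma: 70 × $1 = $70
  M2→Vail: 30 × $7 = $210
  M2→Yuma: 20 × $6 = $120
  M3→Yuma: 80 × $3 = $240
Total = 70 + 210 + 120 + 240 = $640.

640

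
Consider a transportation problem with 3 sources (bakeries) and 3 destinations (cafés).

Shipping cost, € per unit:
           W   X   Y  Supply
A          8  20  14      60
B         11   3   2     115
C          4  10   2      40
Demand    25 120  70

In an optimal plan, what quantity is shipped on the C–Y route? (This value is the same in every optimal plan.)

40

Optimal shipments:
  A to W: 25 × €8 = €200
  A to X: 5 × €20 = €100
  A to Y: 30 × €14 = €420
  B to X: 115 × €3 = €345
  C to Y: 40 × €2 = €80
Total cost = €1145.
So C→Y carries 40 trays.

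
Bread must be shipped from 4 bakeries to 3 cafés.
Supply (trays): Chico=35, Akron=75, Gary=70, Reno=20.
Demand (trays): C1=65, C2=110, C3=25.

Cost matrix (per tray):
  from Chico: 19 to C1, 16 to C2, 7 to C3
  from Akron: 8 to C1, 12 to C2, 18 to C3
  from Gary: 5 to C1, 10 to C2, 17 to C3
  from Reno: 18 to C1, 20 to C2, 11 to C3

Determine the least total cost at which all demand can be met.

An optimal shipping plan:
  Chico→C2: 30 trays
  Chico→C3: 5 trays
  Akron→C2: 75 trays
  Gary→C1: 65 trays
  Gary→C2: 5 trays
  Reno→C3: 20 trays
Total cost = 2010.
(Supply check: Chico ships 35; Akron ships 75; Gary ships 70; Reno ships 20.)

2010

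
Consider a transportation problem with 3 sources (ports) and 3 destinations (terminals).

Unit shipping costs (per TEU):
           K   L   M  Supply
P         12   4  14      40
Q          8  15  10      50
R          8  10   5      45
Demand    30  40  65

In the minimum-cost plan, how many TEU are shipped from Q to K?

30

Optimal shipments:
  P->L: 40 TEU
  Q->K: 30 TEU
  Q->M: 20 TEU
  R->M: 45 TEU
Total cost = 825.
So Q→K carries 30 TEU.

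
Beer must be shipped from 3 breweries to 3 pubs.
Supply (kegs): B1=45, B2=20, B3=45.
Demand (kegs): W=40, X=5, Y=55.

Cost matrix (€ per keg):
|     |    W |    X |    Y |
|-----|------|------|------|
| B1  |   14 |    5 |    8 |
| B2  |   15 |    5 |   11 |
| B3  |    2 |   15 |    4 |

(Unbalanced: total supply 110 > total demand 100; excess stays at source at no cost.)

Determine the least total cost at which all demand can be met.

One minimum-cost allocation:
  B1 to Y: 45 × €8 = €360
  B2 to X: 5 × €5 = €25
  B2 to Y: 5 × €11 = €55
  B3 to W: 40 × €2 = €80
  B3 to Y: 5 × €4 = €20
Total = 360 + 25 + 55 + 80 + 20 = €540.

540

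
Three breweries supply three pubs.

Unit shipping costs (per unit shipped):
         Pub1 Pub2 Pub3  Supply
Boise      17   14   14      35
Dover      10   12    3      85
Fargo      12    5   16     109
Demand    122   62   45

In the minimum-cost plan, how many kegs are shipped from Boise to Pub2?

0

Solving gives:
  Boise->Pub1: 35 × 17 = 595
  Dover->Pub1: 40 × 10 = 400
  Dover->Pub3: 45 × 3 = 135
  Fargo->Pub1: 47 × 12 = 564
  Fargo->Pub2: 62 × 5 = 310
Total cost = 2004.
The route Boise→Pub2 is not used.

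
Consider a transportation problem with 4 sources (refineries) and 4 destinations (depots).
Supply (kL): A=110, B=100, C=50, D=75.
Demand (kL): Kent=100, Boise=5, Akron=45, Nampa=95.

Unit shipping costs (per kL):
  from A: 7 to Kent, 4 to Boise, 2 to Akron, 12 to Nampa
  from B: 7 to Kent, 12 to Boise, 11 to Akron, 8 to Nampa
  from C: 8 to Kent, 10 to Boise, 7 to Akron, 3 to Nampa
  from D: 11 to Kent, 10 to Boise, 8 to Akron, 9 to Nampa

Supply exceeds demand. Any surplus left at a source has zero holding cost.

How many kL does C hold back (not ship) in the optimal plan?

An optimal plan:
  A–Kent: 60 × 7 = 420
  A–Boise: 5 × 4 = 20
  A–Akron: 45 × 2 = 90
  B–Kent: 40 × 7 = 280
  B–Nampa: 45 × 8 = 360
  C–Nampa: 50 × 3 = 150
Total cost = 1320.
C ships 50 of its 50, leaving 0.

0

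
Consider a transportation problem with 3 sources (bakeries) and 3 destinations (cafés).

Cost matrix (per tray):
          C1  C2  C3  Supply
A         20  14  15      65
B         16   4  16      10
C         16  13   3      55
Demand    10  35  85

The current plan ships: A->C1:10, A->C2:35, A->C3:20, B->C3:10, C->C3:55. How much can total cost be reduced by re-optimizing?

Current plan cost = 10·20 + 35·14 + 20·15 + 10·16 + 55·3 = 1315.
Optimal plan:
  A->C1: 10 × 20 = 200
  A->C2: 25 × 14 = 350
  A->C3: 30 × 15 = 450
  B->C2: 10 × 4 = 40
  C->C3: 55 × 3 = 165
Optimal cost = 1205.
Saving = 1315 − 1205 = 110.

110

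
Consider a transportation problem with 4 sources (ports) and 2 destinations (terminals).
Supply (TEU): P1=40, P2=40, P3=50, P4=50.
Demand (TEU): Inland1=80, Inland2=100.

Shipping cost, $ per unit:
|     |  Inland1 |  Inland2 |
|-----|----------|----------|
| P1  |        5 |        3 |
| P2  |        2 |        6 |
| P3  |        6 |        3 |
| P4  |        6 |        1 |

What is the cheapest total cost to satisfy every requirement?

480

One minimum-cost allocation:
  P1→Inland1: 40 × $5 = $200
  P2→Inland1: 40 × $2 = $80
  P3→Inland2: 50 × $3 = $150
  P4→Inland2: 50 × $1 = $50
Total = 200 + 80 + 150 + 50 = $480.
(Supply check: P1 ships 40; P2 ships 40; P3 ships 50; P4 ships 50.)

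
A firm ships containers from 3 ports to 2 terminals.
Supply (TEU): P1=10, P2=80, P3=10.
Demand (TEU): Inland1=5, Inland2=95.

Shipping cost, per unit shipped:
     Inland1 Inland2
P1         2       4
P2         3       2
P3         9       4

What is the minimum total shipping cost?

230

A cheapest plan:
  P1→Inland1: 5 × 2 = 10
  P1→Inland2: 5 × 4 = 20
  P2→Inland2: 80 × 2 = 160
  P3→Inland2: 10 × 4 = 40
Total = 10 + 20 + 160 + 40 = 230.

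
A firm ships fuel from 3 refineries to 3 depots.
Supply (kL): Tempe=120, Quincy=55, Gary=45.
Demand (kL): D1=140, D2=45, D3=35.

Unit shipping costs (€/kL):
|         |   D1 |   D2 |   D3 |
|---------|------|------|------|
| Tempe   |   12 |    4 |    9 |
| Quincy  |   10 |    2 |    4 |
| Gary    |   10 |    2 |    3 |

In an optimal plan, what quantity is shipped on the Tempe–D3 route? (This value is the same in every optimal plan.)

0

The minimum-cost plan:
  Tempe->D1: 75 × €12 = €900
  Tempe->D2: 45 × €4 = €180
  Quincy->D1: 55 × €10 = €550
  Gary->D1: 10 × €10 = €100
  Gary->D3: 35 × €3 = €105
Total cost = €1835.
The route Tempe→D3 is not used.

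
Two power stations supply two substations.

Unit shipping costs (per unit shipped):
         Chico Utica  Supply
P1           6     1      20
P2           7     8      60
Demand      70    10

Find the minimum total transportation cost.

490

One minimum-cost allocation:
  P1–Chico: 10 × 6 = 60
  P1–Utica: 10 × 1 = 10
  P2–Chico: 60 × 7 = 420
Total = 60 + 10 + 420 = 490.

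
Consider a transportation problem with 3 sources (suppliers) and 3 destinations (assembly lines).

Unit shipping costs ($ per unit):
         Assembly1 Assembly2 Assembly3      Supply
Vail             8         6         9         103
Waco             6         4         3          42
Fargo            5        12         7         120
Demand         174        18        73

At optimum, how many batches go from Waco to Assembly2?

0

The minimum-cost plan:
  Vail to Assembly1: 54 × $8 = $432
  Vail to Assembly2: 18 × $6 = $108
  Vail to Assembly3: 31 × $9 = $279
  Waco to Assembly3: 42 × $3 = $126
  Fargo to Assembly1: 120 × $5 = $600
Total cost = $1545.
The route Waco→Assembly2 is not used.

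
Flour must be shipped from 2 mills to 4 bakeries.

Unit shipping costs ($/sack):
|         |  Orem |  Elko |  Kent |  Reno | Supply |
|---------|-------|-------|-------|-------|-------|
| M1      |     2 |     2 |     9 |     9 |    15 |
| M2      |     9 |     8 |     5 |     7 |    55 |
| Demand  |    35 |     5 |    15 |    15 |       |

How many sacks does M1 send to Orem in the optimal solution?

The minimum-cost plan:
  M1->Orem: 15 × $2 = $30
  M2->Orem: 20 × $9 = $180
  M2->Elko: 5 × $8 = $40
  M2->Kent: 15 × $5 = $75
  M2->Reno: 15 × $7 = $105
Total cost = $430.
So M1→Orem carries 15 sacks.

15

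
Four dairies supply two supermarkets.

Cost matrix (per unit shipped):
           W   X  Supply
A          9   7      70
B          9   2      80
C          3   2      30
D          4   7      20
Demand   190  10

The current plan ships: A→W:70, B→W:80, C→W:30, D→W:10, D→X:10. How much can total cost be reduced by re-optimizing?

Current plan cost = 70·9 + 80·9 + 30·3 + 10·4 + 10·7 = 1550.
Optimal plan:
  A→W: 70 × 9 = 630
  B→W: 70 × 9 = 630
  B→X: 10 × 2 = 20
  C→W: 30 × 3 = 90
  D→W: 20 × 4 = 80
Optimal cost = 1450.
Saving = 1550 − 1450 = 100.

100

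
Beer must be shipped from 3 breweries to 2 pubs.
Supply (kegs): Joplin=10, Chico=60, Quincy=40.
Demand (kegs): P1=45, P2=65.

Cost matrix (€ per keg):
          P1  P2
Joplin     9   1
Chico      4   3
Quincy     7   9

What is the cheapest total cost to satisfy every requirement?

475

One minimum-cost allocation:
  Joplin to P2: 10 × €1 = €10
  Chico to P1: 5 × €4 = €20
  Chico to P2: 55 × €3 = €165
  Quincy to P1: 40 × €7 = €280
Total = 10 + 20 + 165 + 280 = €475.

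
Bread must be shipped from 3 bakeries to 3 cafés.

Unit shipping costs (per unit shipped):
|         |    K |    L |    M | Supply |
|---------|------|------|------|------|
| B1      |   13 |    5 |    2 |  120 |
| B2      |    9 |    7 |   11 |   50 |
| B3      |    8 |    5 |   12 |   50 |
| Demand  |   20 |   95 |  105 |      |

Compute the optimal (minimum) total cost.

925

Optimal allocation:
  B1->L: 15 × 5 = 75
  B1->M: 105 × 2 = 210
  B2->K: 20 × 9 = 180
  B2->L: 30 × 7 = 210
  B3->L: 50 × 5 = 250
Total = 75 + 210 + 180 + 210 + 250 = 925.
(Supply check: B1 ships 120; B2 ships 50; B3 ships 50.)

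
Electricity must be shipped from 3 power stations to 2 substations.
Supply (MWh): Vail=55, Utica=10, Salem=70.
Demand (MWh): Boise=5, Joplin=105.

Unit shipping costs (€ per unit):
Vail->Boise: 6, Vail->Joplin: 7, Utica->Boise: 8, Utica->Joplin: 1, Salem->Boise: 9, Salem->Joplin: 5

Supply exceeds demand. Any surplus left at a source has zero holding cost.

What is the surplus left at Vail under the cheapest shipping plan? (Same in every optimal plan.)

Minimum-cost shipments:
  Vail→Boise: 5 MWh
  Vail→Joplin: 25 MWh
  Utica→Joplin: 10 MWh
  Salem→Joplin: 70 MWh
Total cost = €565.
Vail ships 30 of its 55, leaving 25.

25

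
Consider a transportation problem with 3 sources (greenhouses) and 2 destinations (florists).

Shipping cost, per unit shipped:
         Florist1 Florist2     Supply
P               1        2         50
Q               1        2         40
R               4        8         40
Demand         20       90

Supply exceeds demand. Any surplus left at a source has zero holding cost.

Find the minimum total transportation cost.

260

Optimal allocation:
  P–Florist2: 50 × 2 = 100
  Q–Florist2: 40 × 2 = 80
  R–Florist1: 20 × 4 = 80
Total = 100 + 80 + 80 = 260.
(Supply check: P ships 50; Q ships 40; R ships 20.)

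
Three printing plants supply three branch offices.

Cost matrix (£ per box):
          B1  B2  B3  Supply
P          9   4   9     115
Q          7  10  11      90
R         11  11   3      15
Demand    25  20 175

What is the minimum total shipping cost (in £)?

1870

Optimal allocation:
  P->B2: 20 × £4 = £80
  P->B3: 95 × £9 = £855
  Q->B1: 25 × £7 = £175
  Q->B3: 65 × £11 = £715
  R->B3: 15 × £3 = £45
Total = 80 + 855 + 175 + 715 + 45 = £1870.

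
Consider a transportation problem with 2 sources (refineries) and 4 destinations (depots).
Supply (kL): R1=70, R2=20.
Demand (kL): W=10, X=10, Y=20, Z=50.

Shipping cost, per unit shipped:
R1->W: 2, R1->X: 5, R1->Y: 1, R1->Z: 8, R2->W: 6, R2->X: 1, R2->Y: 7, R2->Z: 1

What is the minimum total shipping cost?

350

An optimal shipping plan:
  R1–W: 10 × 2 = 20
  R1–X: 10 × 5 = 50
  R1–Y: 20 × 1 = 20
  R1–Z: 30 × 8 = 240
  R2–Z: 20 × 1 = 20
Total = 20 + 50 + 20 + 240 + 20 = 350.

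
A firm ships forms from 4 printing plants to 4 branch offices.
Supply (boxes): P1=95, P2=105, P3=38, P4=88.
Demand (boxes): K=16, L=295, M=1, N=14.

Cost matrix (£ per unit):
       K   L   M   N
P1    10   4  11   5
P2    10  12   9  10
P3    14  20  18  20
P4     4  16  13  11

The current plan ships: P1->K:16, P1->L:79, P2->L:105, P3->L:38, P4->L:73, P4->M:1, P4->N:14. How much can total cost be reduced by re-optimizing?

Current plan cost = 16·10 + 79·4 + 105·12 + 38·20 + 73·16 + 1·13 + 14·11 = £3831.
Optimal plan:
  P1–L: 95 boxes
  P2–L: 105 boxes
  P3–L: 38 boxes
  P4–K: 16 boxes
  P4–L: 57 boxes
  P4–M: 1 boxes
  P4–N: 14 boxes
Optimal cost = £3543.
Saving = 3831 − 3543 = £288.

288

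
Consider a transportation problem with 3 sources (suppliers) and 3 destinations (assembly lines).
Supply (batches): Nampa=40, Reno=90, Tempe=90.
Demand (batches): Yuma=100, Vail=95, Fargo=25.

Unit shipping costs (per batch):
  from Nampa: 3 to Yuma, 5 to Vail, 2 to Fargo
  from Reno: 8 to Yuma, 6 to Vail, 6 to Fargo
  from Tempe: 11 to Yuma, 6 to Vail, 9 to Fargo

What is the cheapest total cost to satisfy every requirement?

1320

An optimal shipping plan:
  Nampa->Yuma: 40 × 3 = 120
  Reno->Yuma: 60 × 8 = 480
  Reno->Vail: 5 × 6 = 30
  Reno->Fargo: 25 × 6 = 150
  Tempe->Vail: 90 × 6 = 540
Total = 120 + 480 + 30 + 150 + 540 = 1320.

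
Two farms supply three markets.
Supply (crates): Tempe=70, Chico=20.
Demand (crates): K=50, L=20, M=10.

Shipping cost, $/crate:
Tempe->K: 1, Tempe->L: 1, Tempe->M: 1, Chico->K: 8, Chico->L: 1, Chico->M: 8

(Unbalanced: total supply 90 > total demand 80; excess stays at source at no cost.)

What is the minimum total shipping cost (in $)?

80

A cheapest plan:
  Tempe to K: 50 × $1 = $50
  Tempe to L: 10 × $1 = $10
  Tempe to M: 10 × $1 = $10
  Chico to L: 10 × $1 = $10
Total = 50 + 10 + 10 + 10 = $80.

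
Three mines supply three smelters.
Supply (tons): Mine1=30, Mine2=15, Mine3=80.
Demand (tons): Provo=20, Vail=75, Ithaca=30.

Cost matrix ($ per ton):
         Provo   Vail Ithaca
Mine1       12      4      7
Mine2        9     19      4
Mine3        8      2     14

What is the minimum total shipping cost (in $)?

An optimal shipping plan:
  Mine1 to Vail: 15 × $4 = $60
  Mine1 to Ithaca: 15 × $7 = $105
  Mine2 to Ithaca: 15 × $4 = $60
  Mine3 to Provo: 20 × $8 = $160
  Mine3 to Vail: 60 × $2 = $120
Total = 60 + 105 + 60 + 160 + 120 = $505.

505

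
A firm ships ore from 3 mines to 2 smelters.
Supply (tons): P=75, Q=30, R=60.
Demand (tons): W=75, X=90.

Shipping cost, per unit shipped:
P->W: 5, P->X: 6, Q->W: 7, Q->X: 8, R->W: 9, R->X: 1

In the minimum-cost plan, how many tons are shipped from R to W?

0

Optimal shipments:
  P→W: 75 × 5 = 375
  Q→X: 30 × 8 = 240
  R→X: 60 × 1 = 60
Total cost = 675.
The route R→W is not used.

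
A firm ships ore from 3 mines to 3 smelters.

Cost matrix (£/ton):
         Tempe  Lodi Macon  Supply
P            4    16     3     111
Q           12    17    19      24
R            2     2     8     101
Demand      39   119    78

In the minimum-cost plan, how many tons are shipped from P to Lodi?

The minimum-cost plan:
  P->Tempe: 33 tons
  P->Macon: 78 tons
  Q->Tempe: 6 tons
  Q->Lodi: 18 tons
  R->Lodi: 101 tons
Total cost = £946.
The route P→Lodi is not used.

0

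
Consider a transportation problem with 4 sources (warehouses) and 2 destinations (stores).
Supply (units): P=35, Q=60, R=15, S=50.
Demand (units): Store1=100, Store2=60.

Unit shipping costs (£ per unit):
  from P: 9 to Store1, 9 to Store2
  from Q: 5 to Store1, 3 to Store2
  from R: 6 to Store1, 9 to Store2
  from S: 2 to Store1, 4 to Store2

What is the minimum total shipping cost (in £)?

A cheapest plan:
  P–Store1: 35 × £9 = £315
  Q–Store2: 60 × £3 = £180
  R–Store1: 15 × £6 = £90
  S–Store1: 50 × £2 = £100
Total = 315 + 180 + 90 + 100 = £685.
(Supply check: P ships 35; Q ships 60; R ships 15; S ships 50.)

685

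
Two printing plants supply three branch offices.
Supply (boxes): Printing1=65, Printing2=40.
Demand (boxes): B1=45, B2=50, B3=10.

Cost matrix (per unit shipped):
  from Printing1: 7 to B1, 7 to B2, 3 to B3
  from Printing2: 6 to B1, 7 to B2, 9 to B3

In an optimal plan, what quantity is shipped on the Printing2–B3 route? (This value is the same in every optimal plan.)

The minimum-cost plan:
  Printing1→B1: 5 × 7 = 35
  Printing1→B2: 50 × 7 = 350
  Printing1→B3: 10 × 3 = 30
  Printing2→B1: 40 × 6 = 240
Total cost = 655.
The route Printing2→B3 is not used.

0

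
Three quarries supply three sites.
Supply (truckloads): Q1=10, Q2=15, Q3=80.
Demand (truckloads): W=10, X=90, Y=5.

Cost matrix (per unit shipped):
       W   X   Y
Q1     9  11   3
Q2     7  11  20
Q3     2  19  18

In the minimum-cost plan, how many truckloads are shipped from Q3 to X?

70

The minimum-cost plan:
  Q1→X: 5 × 11 = 55
  Q1→Y: 5 × 3 = 15
  Q2→X: 15 × 11 = 165
  Q3→W: 10 × 2 = 20
  Q3→X: 70 × 19 = 1330
Total cost = 1585.
So Q3→X carries 70 truckloads.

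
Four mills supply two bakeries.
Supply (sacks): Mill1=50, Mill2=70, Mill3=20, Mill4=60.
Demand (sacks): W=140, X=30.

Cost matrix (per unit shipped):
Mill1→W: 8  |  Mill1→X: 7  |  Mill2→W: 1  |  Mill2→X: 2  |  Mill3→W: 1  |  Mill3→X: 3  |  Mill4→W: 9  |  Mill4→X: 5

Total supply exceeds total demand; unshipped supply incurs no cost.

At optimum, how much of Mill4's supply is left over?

30

Minimum-cost shipments:
  Mill1–W: 50 × 8 = 400
  Mill2–W: 70 × 1 = 70
  Mill3–W: 20 × 1 = 20
  Mill4–X: 30 × 5 = 150
Total cost = 640.
Mill4 ships 30 of its 60, leaving 30.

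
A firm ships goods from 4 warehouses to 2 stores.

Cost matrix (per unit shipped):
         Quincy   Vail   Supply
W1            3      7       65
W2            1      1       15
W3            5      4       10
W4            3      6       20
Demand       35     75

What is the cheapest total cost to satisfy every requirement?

490

An optimal shipping plan:
  W1→Quincy: 35 units
  W1→Vail: 30 units
  W2→Vail: 15 units
  W3→Vail: 10 units
  W4→Vail: 20 units
Total cost = 490.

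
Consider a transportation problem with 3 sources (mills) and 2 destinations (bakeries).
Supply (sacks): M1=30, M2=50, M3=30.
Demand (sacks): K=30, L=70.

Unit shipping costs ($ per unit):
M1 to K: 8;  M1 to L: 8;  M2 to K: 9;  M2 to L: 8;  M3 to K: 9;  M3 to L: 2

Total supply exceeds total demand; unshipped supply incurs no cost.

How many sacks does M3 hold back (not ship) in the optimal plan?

0

An optimal plan:
  M1 to K: 30 × $8 = $240
  M2 to L: 40 × $8 = $320
  M3 to L: 30 × $2 = $60
Total cost = $620.
M3 ships 30 of its 30, leaving 0.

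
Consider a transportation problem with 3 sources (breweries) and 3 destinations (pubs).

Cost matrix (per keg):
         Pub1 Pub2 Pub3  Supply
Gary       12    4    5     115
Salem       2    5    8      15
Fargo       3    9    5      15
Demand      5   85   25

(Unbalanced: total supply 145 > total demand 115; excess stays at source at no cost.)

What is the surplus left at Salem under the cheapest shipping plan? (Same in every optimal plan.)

An optimal plan:
  Gary→Pub2: 85 × 4 = 340
  Gary→Pub3: 10 × 5 = 50
  Salem→Pub1: 5 × 2 = 10
  Fargo→Pub3: 15 × 5 = 75
Total cost = 475.
Salem ships 5 of its 15, leaving 10.

10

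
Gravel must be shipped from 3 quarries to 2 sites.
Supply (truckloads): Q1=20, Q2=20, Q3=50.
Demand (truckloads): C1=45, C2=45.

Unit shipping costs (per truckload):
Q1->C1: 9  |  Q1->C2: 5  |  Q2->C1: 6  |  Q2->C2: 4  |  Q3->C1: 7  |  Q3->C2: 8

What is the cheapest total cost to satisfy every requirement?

Optimal allocation:
  Q1 to C2: 20 × 5 = 100
  Q2 to C2: 20 × 4 = 80
  Q3 to C1: 45 × 7 = 315
  Q3 to C2: 5 × 8 = 40
Total = 100 + 80 + 315 + 40 = 535.

535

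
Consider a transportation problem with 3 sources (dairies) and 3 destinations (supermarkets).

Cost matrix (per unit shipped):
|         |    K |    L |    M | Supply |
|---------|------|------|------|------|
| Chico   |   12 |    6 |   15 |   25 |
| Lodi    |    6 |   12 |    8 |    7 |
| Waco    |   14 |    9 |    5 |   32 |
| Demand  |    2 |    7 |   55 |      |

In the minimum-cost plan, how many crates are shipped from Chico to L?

The minimum-cost plan:
  Chico–K: 2 × 12 = 24
  Chico–L: 7 × 6 = 42
  Chico–M: 16 × 15 = 240
  Lodi–M: 7 × 8 = 56
  Waco–M: 32 × 5 = 160
Total cost = 522.
So Chico→L carries 7 crates.

7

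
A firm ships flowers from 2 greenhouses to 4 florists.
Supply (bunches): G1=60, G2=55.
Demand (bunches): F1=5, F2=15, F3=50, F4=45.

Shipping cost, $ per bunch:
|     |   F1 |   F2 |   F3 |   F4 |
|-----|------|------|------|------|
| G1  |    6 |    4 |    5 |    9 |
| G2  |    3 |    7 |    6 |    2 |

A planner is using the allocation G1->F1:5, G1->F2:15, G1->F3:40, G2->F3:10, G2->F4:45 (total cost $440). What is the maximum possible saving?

20

Current plan cost = 5·6 + 15·4 + 40·5 + 10·6 + 45·2 = $440.
Optimal plan:
  G1→F2: 15 × $4 = $60
  G1→F3: 45 × $5 = $225
  G2→F1: 5 × $3 = $15
  G2→F3: 5 × $6 = $30
  G2→F4: 45 × $2 = $90
Optimal cost = $420.
Saving = 440 − 420 = $20.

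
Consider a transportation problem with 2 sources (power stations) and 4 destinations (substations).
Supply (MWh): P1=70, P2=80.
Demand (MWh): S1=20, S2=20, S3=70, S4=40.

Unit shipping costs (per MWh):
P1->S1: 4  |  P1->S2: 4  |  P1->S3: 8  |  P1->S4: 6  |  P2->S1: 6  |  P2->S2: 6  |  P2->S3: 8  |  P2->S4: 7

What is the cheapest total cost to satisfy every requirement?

Optimal allocation:
  P1–S1: 20 MWh
  P1–S2: 20 MWh
  P1–S4: 30 MWh
  P2–S3: 70 MWh
  P2–S4: 10 MWh
Total cost = 970.

970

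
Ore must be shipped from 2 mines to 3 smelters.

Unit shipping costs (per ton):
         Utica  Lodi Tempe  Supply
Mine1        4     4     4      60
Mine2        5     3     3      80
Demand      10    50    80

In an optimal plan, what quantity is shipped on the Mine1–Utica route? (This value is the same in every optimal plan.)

10

Optimal shipments:
  Mine1→Utica: 10 tons
  Mine1→Lodi: 50 tons
  Mine2→Tempe: 80 tons
Total cost = 480.
So Mine1→Utica carries 10 tons.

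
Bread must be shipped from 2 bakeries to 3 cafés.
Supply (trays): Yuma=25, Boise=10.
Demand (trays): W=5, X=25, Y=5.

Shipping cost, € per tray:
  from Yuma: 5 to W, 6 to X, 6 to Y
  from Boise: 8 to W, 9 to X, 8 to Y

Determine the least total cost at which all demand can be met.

230

One minimum-cost allocation:
  Yuma–W: 5 × €5 = €25
  Yuma–X: 20 × €6 = €120
  Boise–X: 5 × €9 = €45
  Boise–Y: 5 × €8 = €40
Total = 25 + 120 + 45 + 40 = €230.
(Supply check: Yuma ships 25; Boise ships 10.)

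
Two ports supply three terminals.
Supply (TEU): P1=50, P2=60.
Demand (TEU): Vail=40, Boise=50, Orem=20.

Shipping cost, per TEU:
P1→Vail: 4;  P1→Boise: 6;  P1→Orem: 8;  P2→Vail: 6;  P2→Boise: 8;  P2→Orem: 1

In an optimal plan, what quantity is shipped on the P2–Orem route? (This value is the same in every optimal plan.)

20

Solving gives:
  P1→Vail: 40 × 4 = 160
  P1→Boise: 10 × 6 = 60
  P2→Boise: 40 × 8 = 320
  P2→Orem: 20 × 1 = 20
Total cost = 560.
So P2→Orem carries 20 TEU.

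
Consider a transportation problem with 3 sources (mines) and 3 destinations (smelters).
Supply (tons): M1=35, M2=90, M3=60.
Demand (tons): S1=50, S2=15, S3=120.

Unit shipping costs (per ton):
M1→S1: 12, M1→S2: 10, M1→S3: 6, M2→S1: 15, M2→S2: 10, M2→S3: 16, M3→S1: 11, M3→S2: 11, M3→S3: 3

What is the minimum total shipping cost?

A cheapest plan:
  M1 to S3: 35 × 6 = 210
  M2 to S1: 50 × 15 = 750
  M2 to S2: 15 × 10 = 150
  M2 to S3: 25 × 16 = 400
  M3 to S3: 60 × 3 = 180
Total = 210 + 750 + 150 + 400 + 180 = 1690.

1690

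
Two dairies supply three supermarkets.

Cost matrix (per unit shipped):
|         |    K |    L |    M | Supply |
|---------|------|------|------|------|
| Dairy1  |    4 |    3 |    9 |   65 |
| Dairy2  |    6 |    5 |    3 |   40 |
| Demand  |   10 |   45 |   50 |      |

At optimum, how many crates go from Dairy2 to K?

Optimal shipments:
  Dairy1->K: 10 crates
  Dairy1->L: 45 crates
  Dairy1->M: 10 crates
  Dairy2->M: 40 crates
Total cost = 385.
The route Dairy2→K is not used.

0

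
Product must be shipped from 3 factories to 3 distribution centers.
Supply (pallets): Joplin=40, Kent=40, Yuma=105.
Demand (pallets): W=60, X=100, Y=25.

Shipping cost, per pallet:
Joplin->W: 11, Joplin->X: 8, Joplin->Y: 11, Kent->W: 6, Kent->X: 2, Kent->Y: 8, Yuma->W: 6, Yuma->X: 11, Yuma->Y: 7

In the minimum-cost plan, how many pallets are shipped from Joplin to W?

0

The minimum-cost plan:
  Joplin→X: 40 × 8 = 320
  Kent→X: 40 × 2 = 80
  Yuma→W: 60 × 6 = 360
  Yuma→X: 20 × 11 = 220
  Yuma→Y: 25 × 7 = 175
Total cost = 1155.
The route Joplin→W is not used.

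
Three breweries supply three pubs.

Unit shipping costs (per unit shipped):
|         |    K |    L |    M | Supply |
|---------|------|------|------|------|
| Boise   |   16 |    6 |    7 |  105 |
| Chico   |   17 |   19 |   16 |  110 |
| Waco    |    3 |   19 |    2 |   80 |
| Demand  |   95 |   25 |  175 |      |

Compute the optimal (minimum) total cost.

An optimal shipping plan:
  Boise->L: 25 kegs
  Boise->M: 80 kegs
  Chico->K: 95 kegs
  Chico->M: 15 kegs
  Waco->M: 80 kegs
Total cost = 2725.

2725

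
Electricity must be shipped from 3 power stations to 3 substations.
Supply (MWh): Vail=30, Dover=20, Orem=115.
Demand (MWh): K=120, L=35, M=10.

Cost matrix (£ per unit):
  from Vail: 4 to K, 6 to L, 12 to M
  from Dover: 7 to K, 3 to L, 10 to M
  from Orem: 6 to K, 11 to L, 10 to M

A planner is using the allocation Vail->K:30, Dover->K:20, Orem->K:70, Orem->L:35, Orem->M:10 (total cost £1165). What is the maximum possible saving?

225

Current plan cost = 30·4 + 20·7 + 70·6 + 35·11 + 10·10 = £1165.
Optimal plan:
  Vail->K: 15 × £4 = £60
  Vail->L: 15 × £6 = £90
  Dover->L: 20 × £3 = £60
  Orem->K: 105 × £6 = £630
  Orem->M: 10 × £10 = £100
Optimal cost = £940.
Saving = 1165 − 940 = £225.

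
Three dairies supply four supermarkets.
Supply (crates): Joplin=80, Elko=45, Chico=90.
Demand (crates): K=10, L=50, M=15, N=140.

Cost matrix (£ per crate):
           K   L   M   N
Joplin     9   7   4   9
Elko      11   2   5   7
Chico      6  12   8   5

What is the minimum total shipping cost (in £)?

Optimal allocation:
  Joplin–K: 10 × £9 = £90
  Joplin–L: 5 × £7 = £35
  Joplin–M: 15 × £4 = £60
  Joplin–N: 50 × £9 = £450
  Elko–L: 45 × £2 = £90
  Chico–N: 90 × £5 = £450
Total = 90 + 35 + 60 + 450 + 90 + 450 = £1175.
(Supply check: Joplin ships 80; Elko ships 45; Chico ships 90.)

1175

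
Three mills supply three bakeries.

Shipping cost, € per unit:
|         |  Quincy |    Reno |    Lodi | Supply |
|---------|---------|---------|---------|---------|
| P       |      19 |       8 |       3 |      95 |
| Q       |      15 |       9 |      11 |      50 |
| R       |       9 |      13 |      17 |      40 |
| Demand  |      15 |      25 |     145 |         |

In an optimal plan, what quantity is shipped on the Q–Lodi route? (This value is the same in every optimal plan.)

50

The minimum-cost plan:
  P→Lodi: 95 × €3 = €285
  Q→Lodi: 50 × €11 = €550
  R→Quincy: 15 × €9 = €135
  R→Reno: 25 × €13 = €325
Total cost = €1295.
So Q→Lodi carries 50 sacks.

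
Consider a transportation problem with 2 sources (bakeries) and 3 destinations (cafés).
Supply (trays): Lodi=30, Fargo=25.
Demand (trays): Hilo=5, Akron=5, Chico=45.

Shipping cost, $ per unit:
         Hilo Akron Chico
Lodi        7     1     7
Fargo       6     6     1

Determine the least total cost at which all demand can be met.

One minimum-cost allocation:
  Lodi to Hilo: 5 × $7 = $35
  Lodi to Akron: 5 × $1 = $5
  Lodi to Chico: 20 × $7 = $140
  Fargo to Chico: 25 × $1 = $25
Total = 35 + 5 + 140 + 25 = $205.

205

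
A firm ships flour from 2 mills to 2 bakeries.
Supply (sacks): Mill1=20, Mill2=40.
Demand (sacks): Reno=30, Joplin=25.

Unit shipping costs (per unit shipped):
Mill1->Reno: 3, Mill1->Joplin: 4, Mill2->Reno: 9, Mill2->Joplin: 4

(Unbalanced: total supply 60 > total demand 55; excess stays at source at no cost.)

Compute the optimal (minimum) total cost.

250

An optimal shipping plan:
  Mill1–Reno: 20 × 3 = 60
  Mill2–Reno: 10 × 9 = 90
  Mill2–Joplin: 25 × 4 = 100
Total = 60 + 90 + 100 = 250.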